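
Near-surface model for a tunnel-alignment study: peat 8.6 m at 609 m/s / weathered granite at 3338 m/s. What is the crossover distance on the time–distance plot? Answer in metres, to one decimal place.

20.7 m

x_cross = 2h·√((V₂+V₁)/(V₂−V₁)).
(V₂+V₁)/(V₂−V₁) = (3338+609)/(3338−609) = 1.4463; √ = 1.2026.
x_cross = 2·8.6·1.2026 = 20.69 m.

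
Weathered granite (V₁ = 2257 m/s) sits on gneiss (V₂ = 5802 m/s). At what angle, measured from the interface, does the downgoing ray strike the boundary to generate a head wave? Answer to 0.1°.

67.1°

At critical incidence the refracted ray runs along the interface (θ₂ = 90°), so sin θ_c = V₁/V₂.
θ_c = arcsin(2257/5802) = arcsin 0.3890 = 22.89°.
Measured from the interface: 90° − 22.89° = 67.11°.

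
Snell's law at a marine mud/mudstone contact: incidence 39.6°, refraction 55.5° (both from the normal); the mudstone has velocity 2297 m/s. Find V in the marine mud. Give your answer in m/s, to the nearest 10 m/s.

1780 m/s

sin 39.6° = 0.6374; sin 55.5° = 0.8241.
V₁ = V₂·(sin θ₁/sin θ₂) = 2297·(0.6374/0.8241) = 1776.62 m/s.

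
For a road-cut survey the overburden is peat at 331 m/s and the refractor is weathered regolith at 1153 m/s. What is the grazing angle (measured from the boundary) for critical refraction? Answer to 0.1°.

At critical incidence the refracted ray runs along the interface (θ₂ = 90°), so sin θ_c = V₁/V₂.
θ_c = arcsin(331/1153) = arcsin 0.2871 = 16.68°.
Measured from the interface: 90° − 16.68° = 73.32°.

73.3°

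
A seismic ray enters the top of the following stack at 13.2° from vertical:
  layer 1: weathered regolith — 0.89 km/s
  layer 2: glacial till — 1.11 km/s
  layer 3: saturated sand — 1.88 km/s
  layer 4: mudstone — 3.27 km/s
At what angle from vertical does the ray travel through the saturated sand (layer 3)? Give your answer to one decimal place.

28.8°

Ray parameter p = sin 13.2° / 0.89 = 2.5657e-01 s/km.
sin θ_3 = p·V_3 = 2.5657e-01 × 1.88 = 0.4824.
θ_3 = 28.84° from the vertical.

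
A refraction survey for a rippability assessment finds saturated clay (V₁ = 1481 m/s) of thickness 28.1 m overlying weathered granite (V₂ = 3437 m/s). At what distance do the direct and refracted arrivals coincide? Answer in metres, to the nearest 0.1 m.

x_cross = 2h·√((V₂+V₁)/(V₂−V₁)).
(V₂+V₁)/(V₂−V₁) = (3437+1481)/(3437−1481) = 2.5143; √ = 1.5857.
x_cross = 2·28.1·1.5857 = 89.11 m.

89.1 m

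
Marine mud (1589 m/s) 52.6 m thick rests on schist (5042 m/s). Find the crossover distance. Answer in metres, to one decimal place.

145.8 m

θ_c = arcsin(1589/5042) = 18.37°, so cos θ_c = 0.9490 and tᵢ = 2h cos θ_c/V₁ = 0.0628 s.
At crossover x/V₁ = x/V₂ + tᵢ ⇒ x = tᵢ/(1/V₁ − 1/V₂) = 0.06283/(6.2933e-04 − 1.9833e-04) = 145.78 m.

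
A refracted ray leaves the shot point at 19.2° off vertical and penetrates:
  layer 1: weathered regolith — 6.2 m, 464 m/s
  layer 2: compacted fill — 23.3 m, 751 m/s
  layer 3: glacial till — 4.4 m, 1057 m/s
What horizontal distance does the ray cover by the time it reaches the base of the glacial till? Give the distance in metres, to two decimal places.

Apply Snell's law at each interface; in layer i the horizontal offset is hᵢ·tan θᵢ.
Layer 1: θ = 19.20°; offset = 6.2·tan 19.20° = 2.1591 m.
Layer 2: sin θ = 751·sin 19.2°/464 = 0.5323, θ = 32.16°; offset = 23.3·tan 32.16° = 14.6500 m.
Layer 3: sin θ = 1057·sin 19.2°/464 = 0.7492, θ = 48.52°; offset = 4.4·tan 48.52° = 4.9764 m.
Total horizontal offset = 21.7855 m.

21.79 m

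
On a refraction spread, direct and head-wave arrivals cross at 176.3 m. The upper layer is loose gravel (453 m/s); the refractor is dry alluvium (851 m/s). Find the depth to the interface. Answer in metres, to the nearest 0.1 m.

h = (x_cross/2)·√((V₂−V₁)/(V₂+V₁)).
(V₂−V₁)/(V₂+V₁) = (851−453)/(851+453) = 0.3052; √ = 0.5525.
h = (176.3/2)·0.5525 = 48.70 m.

48.7 m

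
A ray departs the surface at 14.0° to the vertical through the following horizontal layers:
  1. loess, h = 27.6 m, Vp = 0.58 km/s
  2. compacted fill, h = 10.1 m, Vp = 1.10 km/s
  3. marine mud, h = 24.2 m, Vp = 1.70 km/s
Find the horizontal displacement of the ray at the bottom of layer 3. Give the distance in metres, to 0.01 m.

36.43 m

p = sin θ₁/V₁ = sin 14.0°/0.58 = 4.1711e-01 s/km is conserved through the stack.
Layer 1: θ = 14.00°; offset = 27.6·tan 14.00° = 6.8815 m.
Layer 2: sin θ = p·1.10 = 0.4588 → θ = 27.31°; offset = 10.1·tan 27.31° = 5.2154 m.
Layer 3: sin θ = p·1.70 = 0.7091 → θ = 45.16°; offset = 24.2·tan 45.16° = 24.3357 m.
Total horizontal offset = 36.4326 m.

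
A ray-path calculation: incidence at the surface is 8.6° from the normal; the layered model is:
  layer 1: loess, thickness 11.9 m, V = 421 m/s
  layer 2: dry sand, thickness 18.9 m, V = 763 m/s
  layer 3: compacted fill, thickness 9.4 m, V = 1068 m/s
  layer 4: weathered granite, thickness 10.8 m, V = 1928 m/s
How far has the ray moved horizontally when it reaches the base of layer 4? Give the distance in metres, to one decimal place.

Ray parameter p = sin 8.6° / 421 m/s = 3.5519e-04 s/m.
Layer 1: θ = 8.60°; offset = 11.9·tan 8.60° = 1.800 m.
Layer 2: sin θ = p·763 = 0.2710 → θ = 15.72°; offset = 18.9·tan 15.72° = 5.321 m.
Layer 3: sin θ = p·1068 = 0.3793 → θ = 22.29°; offset = 9.4·tan 22.29° = 3.854 m.
Layer 4: sin θ = p·1928 = 0.6848 → θ = 43.22°; offset = 10.8·tan 43.22° = 10.149 m.
Summing the layer offsets gives 21.124 m.

21.1 m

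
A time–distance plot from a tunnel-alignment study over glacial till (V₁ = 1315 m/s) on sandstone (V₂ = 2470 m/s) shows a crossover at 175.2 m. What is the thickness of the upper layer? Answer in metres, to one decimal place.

x_cross = 2h·√((V₂+V₁)/(V₂−V₁)) → h = x_cross / (2·√((V₂+V₁)/(V₂−V₁))).
√((V₂+V₁)/(V₂−V₁)) = √((2470+1315)/(2470−1315)) = 1.8103.
h = 175.2 / (2·1.8103) = 48.39 m.

48.4 m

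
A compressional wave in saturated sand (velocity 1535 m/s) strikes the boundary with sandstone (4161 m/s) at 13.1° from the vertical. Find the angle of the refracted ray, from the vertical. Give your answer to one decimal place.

37.9°

Snell's law: sin θ₂ = (V₂/V₁)·sin θ₁ = (4161/1535)·sin 13.1° = 0.6144.
θ₂ = sin⁻¹(0.6144) = 37.91° (from vertical).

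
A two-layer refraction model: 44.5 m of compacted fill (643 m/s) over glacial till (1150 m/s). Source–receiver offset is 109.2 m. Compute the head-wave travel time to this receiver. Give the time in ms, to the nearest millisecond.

θ_c = arcsin(V₁/V₂) = arcsin(643/1150) = 34.00°, cos θ_c = 0.8291.
Intercept time tᵢ = 2h cos θ_c / V₁ = 2·44.5·0.8291/643 = 0.11476 s.
t = x/V₂ + tᵢ = 109.2/1150 + 0.11476 = 0.20971 s.

210 ms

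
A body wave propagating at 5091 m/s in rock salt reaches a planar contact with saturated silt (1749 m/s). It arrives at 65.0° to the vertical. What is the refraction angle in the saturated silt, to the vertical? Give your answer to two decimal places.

Snell's law: sin θ₂ = (V₂/V₁)·sin θ₁ = (1749/5091)·sin 65.0° = 0.3114.
θ₂ = arcsin 0.3114 = 18.14° from the normal.

18.14°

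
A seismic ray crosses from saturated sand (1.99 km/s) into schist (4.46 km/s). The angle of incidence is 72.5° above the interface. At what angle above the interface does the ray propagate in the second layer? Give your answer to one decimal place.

Angle from the normal: 90° − 72.5° = 17.5°.
Snell's law: sin θ₂ = (V₂/V₁)·sin θ₁ = (4.46/1.99)·sin 17.5° = 0.6739.
θ₂ = arcsin 0.6739 = 42.37° from the normal.
From the interface: 90° − 42.37° = 47.63°.

47.6°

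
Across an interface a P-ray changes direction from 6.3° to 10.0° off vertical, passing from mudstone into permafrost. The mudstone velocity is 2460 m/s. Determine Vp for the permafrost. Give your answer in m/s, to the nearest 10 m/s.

3890 m/s

sin 6.3° = 0.1097; sin 10.0° = 0.1736.
V₂ = V₁·(sin θ₂/sin θ₁) = 2460·(0.1736/0.1097) = 3892.81 m/s.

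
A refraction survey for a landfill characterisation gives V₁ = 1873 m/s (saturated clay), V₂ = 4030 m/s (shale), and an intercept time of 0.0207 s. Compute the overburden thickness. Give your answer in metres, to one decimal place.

h = tᵢ·V₁·V₂ / (2·√(V₂²−V₁²)).
√(V₂²−V₁²) = √(4030² − 1873²) = 3568.3 m/s.
h = 0.0207 s × 1873 × 4030 / (2 × 3568.3) = 21.89 m.

21.9 m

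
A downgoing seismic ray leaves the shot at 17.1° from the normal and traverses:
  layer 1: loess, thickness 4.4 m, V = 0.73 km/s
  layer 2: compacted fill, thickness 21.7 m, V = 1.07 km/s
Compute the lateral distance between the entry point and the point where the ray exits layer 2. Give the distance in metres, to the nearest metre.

12 m

p = sin θ₁/V₁ = sin 17.1°/0.73 = 4.0279e-01 s/km is conserved through the stack.
Layer 1: θ = 17.10°; offset = 4.4·tan 17.10° = 1.354 m.
Layer 2: sin θ = p·1.07 = 0.4310 → θ = 25.53°; offset = 21.7·tan 25.53° = 10.365 m.
Summing the layer offsets gives 11.718 m.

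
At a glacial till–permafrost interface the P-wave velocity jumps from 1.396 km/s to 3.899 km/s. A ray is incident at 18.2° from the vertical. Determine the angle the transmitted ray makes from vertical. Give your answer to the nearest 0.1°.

sin θ₁/V₁ = sin θ₂/V₂ ⇒ sin θ₂ = 3.899·sin 18.2°/1.396 = 3.899·0.3123/1.396 = 0.8723.
θ₂ = arcsin 0.8723 = 60.73° from the normal.

60.7°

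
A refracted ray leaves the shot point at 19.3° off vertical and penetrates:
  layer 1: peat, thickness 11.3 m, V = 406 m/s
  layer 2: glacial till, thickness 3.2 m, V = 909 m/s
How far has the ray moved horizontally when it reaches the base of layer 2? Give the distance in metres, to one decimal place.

Ray parameter p = sin 19.3° / 406 m/s = 8.1407e-04 s/m.
Layer 1: θ = 19.30°; offset = 11.3·tan 19.30° = 3.957 m.
Layer 2: sin θ = p·909 = 0.7400 → θ = 47.73°; offset = 3.2·tan 47.73° = 3.521 m.
Σ offsets = 7.478 m.

7.5 m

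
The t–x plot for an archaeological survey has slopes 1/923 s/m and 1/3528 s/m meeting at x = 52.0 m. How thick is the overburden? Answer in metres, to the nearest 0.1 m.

19.9 m

h = (x_cross/2)·√((V₂−V₁)/(V₂+V₁)).
(V₂−V₁)/(V₂+V₁) = (3528−923)/(3528+923) = 0.5853; √ = 0.7650.
h = (52.0/2)·0.7650 = 19.89 m.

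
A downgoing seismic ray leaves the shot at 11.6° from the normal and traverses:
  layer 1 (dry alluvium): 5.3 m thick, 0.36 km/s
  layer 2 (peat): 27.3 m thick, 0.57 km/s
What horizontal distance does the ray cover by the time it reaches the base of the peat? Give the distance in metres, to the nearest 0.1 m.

10.3 m

p = sin θ₁/V₁ = sin 11.6°/0.36 = 5.5855e-01 s/km is conserved through the stack.
Layer 1: θ = 11.60°; offset = 5.3·tan 11.60° = 1.088 m.
Layer 2: sin θ = p·0.57 = 0.3184 → θ = 18.56°; offset = 27.3·tan 18.56° = 9.169 m.
Total horizontal offset = 10.257 m.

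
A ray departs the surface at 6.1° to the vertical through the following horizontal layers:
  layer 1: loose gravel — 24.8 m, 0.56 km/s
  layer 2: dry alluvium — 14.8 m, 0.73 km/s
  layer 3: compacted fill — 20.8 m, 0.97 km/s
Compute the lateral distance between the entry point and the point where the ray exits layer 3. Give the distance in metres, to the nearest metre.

9 m

Apply Snell's law at each interface; in layer i the horizontal offset is hᵢ·tan θᵢ.
Layer 1: θ = 6.10°; offset = 24.8·tan 6.10° = 2.650 m.
Layer 2: sin θ = 0.73·sin 6.1°/0.56 = 0.1385, θ = 7.96°; offset = 14.8·tan 7.96° = 2.070 m.
Layer 3: sin θ = 0.97·sin 6.1°/0.56 = 0.1841, θ = 10.61°; offset = 20.8·tan 10.61° = 3.895 m.
Σ offsets = 8.616 m.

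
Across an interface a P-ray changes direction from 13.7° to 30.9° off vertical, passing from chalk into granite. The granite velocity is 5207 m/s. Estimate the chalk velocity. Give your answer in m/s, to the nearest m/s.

2401 m/s

sin 13.7° = 0.2368; sin 30.9° = 0.5135.
V₁ = V₂·(sin θ₁/sin θ₂) = 5207·(0.2368/0.5135) = 2401.40 m/s.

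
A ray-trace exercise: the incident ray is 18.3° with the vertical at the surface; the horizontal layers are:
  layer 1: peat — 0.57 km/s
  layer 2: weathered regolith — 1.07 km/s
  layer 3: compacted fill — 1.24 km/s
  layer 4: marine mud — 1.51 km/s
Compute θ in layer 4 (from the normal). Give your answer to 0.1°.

Ray parameter p = sin 18.3° / 0.57 = 5.5086e-01 s/km.
sin θ_4 = p·V_4 = 5.5086e-01 × 1.51 = 0.8318.
θ_4 = 56.28° from the vertical.

56.3°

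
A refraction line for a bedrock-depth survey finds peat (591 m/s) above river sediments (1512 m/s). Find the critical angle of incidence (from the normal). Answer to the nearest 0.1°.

23.0°

Critical incidence: sin θ_c = V₁/V₂ = 591/1512 = 0.3909.
θ_c = arcsin 0.3909 = 23.01°.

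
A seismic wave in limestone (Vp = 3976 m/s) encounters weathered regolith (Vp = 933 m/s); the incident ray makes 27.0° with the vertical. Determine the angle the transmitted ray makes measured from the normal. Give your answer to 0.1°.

6.1°

Snell's law: sin θ₂ = (V₂/V₁)·sin θ₁ = (933/3976)·sin 27.0° = 0.1065.
θ₂ = sin⁻¹(0.1065) = 6.12° (from vertical).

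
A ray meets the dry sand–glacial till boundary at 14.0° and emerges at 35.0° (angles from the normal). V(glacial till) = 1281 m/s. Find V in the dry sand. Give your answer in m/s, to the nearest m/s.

sin 14.0° = 0.2419; sin 35.0° = 0.5736.
V₁ = V₂·(sin θ₁/sin θ₂) = 1281·(0.2419/0.5736) = 540.30 m/s.

540 m/s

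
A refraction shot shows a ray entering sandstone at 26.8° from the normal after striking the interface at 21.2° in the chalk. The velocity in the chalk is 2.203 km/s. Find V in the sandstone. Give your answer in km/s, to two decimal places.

sin 21.2° = 0.3616; sin 26.8° = 0.4509.
V₂ = V₁·(sin θ₂/sin θ₁) = 2.203·(0.4509/0.3616) = 2.75 km/s.

2.75 km/s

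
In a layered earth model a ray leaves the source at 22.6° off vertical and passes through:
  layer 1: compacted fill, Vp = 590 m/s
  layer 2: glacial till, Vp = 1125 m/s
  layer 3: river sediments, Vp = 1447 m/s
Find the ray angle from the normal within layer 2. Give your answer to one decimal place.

47.1°

Ray parameter p = sin 22.6° / 590 = 6.5135e-04 s/m.
sin θ_2 = p·V_2 = 6.5135e-04 × 1125 = 0.7328.
θ_2 = arcsin 0.7328 = 47.12°.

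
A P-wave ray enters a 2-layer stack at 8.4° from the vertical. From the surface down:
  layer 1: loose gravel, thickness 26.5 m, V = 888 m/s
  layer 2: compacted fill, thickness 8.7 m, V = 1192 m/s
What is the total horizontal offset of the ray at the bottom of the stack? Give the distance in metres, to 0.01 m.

5.65 m

Apply Snell's law at each interface; in layer i the horizontal offset is hᵢ·tan θᵢ.
Layer 1: θ = 8.40°; offset = 26.5·tan 8.40° = 3.9132 m.
Layer 2: sin θ = 1192·sin 8.4°/888 = 0.1961, θ = 11.31°; offset = 8.7·tan 11.31° = 1.7398 m.
Summing the layer offsets gives 5.6530 m.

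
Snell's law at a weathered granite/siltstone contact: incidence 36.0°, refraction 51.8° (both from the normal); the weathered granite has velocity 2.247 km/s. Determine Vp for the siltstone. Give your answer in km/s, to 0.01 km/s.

sin 36.0° = 0.5878; sin 51.8° = 0.7859.
V₂ = V₁·(sin θ₂/sin θ₁) = 2.247·(0.7859/0.5878) = 3.00 km/s.

3.00 km/s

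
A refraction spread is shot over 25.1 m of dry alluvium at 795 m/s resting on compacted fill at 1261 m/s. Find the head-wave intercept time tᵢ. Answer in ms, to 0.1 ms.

tᵢ = 2h·√(V₂²−V₁²)/(V₁V₂).
√(V₂²−V₁²) = √(1261²−795²) = 978.8 m/s.
tᵢ = 2·25.1·978.8/(795·1261) = 0.04901 s.

49.0 ms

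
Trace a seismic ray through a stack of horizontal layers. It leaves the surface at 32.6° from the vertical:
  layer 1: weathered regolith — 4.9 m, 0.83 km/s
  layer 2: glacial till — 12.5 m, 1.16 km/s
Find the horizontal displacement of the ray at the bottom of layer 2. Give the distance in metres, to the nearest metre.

Apply Snell's law at each interface; in layer i the horizontal offset is hᵢ·tan θᵢ.
Layer 1: θ = 32.60°; offset = 4.9·tan 32.60° = 3.134 m.
Layer 2: sin θ = 1.16·sin 32.6°/0.83 = 0.7530, θ = 48.85°; offset = 12.5·tan 48.85° = 14.303 m.
Σ offsets = 17.437 m.

17 m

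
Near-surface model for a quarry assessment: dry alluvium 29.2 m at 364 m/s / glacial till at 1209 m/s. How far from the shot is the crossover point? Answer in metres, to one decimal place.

x_cross = 2h·√((V₂+V₁)/(V₂−V₁)).
(V₂+V₁)/(V₂−V₁) = (1209+364)/(1209−364) = 1.8615; √ = 1.3644.
x_cross = 2·29.2·1.3644 = 79.68 m.

79.7 m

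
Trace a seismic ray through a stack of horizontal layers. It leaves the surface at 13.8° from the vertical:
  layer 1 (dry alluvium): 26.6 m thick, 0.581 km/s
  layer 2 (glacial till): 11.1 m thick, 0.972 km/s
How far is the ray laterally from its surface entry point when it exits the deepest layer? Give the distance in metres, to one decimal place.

11.4 m

Apply Snell's law at each interface; in layer i the horizontal offset is hᵢ·tan θᵢ.
Layer 1: θ = 13.80°; offset = 26.6·tan 13.80° = 6.534 m.
Layer 2: sin θ = 0.972·sin 13.8°/0.581 = 0.3991, θ = 23.52°; offset = 11.1·tan 23.52° = 4.831 m.
Σ offsets = 11.364 m.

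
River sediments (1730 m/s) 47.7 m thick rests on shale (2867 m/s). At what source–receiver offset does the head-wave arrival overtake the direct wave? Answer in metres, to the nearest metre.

x_cross = 2h·√((V₂+V₁)/(V₂−V₁)).
(V₂+V₁)/(V₂−V₁) = (2867+1730)/(2867−1730) = 4.0431; √ = 2.0107.
x_cross = 2·47.7·2.0107 = 191.83 m.

192 m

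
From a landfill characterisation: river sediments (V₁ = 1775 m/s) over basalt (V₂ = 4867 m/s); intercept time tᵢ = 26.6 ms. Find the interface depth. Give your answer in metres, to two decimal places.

h = tᵢ·V₁·V₂ / (2·√(V₂²−V₁²)).
√(V₂²−V₁²) = √(4867² − 1775²) = 4531.8 m/s.
h = 0.0266 s × 1775 × 4867 / (2 × 4531.8) = 25.35 m.

25.35 m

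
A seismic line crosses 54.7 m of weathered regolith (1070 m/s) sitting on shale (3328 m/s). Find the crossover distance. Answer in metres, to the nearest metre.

153 m

θ_c = arcsin(1070/3328) = 18.75°, so cos θ_c = 0.9469 and tᵢ = 2h cos θ_c/V₁ = 0.0968 s.
At crossover x/V₁ = x/V₂ + tᵢ ⇒ x = tᵢ/(1/V₁ − 1/V₂) = 0.09681/(9.3458e-04 − 3.0048e-04) = 152.68 m.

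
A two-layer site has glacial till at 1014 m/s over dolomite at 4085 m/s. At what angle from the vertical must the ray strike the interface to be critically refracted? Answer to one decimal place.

Critical incidence: sin θ_c = V₁/V₂ = 1014/4085 = 0.2482.
θ_c = arcsin 0.2482 = 14.37°.

14.4°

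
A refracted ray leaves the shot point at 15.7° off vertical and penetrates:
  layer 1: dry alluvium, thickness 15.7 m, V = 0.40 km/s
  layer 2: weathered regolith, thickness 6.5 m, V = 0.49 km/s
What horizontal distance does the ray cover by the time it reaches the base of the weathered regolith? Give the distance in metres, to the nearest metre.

7 m

Ray parameter p = sin 15.7° / 0.40 km/s = 6.7650e-01 s/km.
Layer 1: θ = 15.70°; offset = 15.7·tan 15.70° = 4.413 m.
Layer 2: sin θ = p·0.49 = 0.3315 → θ = 19.36°; offset = 6.5·tan 19.36° = 2.284 m.
Summing the layer offsets gives 6.697 m.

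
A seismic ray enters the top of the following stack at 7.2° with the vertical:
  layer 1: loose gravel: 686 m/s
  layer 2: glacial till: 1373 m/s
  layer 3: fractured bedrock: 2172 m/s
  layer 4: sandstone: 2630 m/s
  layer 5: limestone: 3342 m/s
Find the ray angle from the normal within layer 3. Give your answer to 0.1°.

23.4°

Snell's law across each interface conserves sin θ / V, so sin θ_3 = V_3·sin θ₁/V₁.
sin θ_3 = 2172 × sin 7.2° / 686 = 0.3968.
θ_3 = arcsin 0.3968 = 23.38°.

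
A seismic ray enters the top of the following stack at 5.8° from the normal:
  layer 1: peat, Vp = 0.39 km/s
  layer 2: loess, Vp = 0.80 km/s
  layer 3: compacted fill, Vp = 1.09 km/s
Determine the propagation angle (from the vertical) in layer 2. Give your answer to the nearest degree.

12°

Ray parameter p = sin 5.8° / 0.39 = 2.5912e-01 s/km.
sin θ_2 = p·V_2 = 2.5912e-01 × 0.80 = 0.2073.
θ_2 = 11.96° from the vertical.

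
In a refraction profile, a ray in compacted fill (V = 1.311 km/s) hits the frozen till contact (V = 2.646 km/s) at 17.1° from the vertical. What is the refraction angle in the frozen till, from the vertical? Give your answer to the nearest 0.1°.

36.4°

sin θ₁/V₁ = sin θ₂/V₂ ⇒ sin θ₂ = 2.646·sin 17.1°/1.311 = 2.646·0.2940/1.311 = 0.5935.
θ₂ = arcsin 0.5935 = 36.40° from the normal.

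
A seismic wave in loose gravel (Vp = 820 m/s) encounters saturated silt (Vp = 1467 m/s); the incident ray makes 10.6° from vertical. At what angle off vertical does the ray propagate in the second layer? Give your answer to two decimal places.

Snell's law: sin θ₂ = (V₂/V₁)·sin θ₁ = (1467/820)·sin 10.6° = 0.3291.
θ₂ = sin⁻¹(0.3291) = 19.21° (from vertical).

19.21°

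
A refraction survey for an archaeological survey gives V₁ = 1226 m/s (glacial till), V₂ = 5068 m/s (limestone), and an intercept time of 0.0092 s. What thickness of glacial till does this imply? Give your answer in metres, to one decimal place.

h = tᵢ·V₁·V₂ / (2·√(V₂²−V₁²)).
√(V₂²−V₁²) = √(5068² − 1226²) = 4917.5 m/s.
h = 0.0092 s × 1226 × 5068 / (2 × 4917.5) = 5.81 m.

5.8 m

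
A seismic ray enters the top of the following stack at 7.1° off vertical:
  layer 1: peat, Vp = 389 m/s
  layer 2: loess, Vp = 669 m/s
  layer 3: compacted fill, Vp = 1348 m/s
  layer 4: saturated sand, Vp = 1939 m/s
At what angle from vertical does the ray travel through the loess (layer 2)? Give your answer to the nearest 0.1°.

12.3°

Snell's law across each interface conserves sin θ / V, so sin θ_2 = V_2·sin θ₁/V₁.
sin θ_2 = 669 × sin 7.1° / 389 = 0.2126.
θ_2 = 12.27° from the vertical.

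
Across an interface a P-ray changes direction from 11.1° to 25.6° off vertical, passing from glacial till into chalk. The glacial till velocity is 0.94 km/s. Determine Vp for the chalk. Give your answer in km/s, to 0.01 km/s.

sin 11.1° = 0.1925; sin 25.6° = 0.4321.
V₂ = V₁·(sin θ₂/sin θ₁) = 0.94·(0.4321/0.1925) = 2.11 km/s.

2.11 km/s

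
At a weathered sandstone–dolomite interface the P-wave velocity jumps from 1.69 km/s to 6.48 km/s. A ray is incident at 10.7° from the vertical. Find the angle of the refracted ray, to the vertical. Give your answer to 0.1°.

Snell's law: sin θ₂ = (V₂/V₁)·sin θ₁ = (6.48/1.69)·sin 10.7° = 0.7119.
θ₂ = arcsin 0.7119 = 45.39° from the normal.

45.4°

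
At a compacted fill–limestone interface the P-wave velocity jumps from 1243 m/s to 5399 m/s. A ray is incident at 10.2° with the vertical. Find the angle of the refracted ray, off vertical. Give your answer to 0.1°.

sin θ₁/V₁ = sin θ₂/V₂ ⇒ sin θ₂ = 5399·sin 10.2°/1243 = 5399·0.1771/1243 = 0.7692.
θ₂ = sin⁻¹(0.7692) = 50.28° (from vertical).

50.3°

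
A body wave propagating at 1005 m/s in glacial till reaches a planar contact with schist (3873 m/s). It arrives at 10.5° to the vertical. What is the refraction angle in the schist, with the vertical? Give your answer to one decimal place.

Snell's law: sin θ₂ = (V₂/V₁)·sin θ₁ = (3873/1005)·sin 10.5° = 0.7023.
θ₂ = arcsin 0.7023 = 44.61° from the normal.

44.6°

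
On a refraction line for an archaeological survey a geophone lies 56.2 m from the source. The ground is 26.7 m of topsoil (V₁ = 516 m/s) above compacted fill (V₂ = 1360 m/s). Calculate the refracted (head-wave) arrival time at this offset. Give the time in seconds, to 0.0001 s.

0.1371 s

t = x/V₂ + 2h·√(V₂²−V₁²)/(V₁V₂).
√(V₂²−V₁²) = √(1360²−516²) = 1258.3 m/s; delay term = 2·26.7·1258.3/(516·1360) = 0.09575 s.
t = 56.2/1360 + 0.09575 = 0.13707 s.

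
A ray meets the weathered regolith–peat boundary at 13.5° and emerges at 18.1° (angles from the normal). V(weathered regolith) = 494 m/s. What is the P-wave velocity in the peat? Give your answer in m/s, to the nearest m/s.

657 m/s

sin 13.5° = 0.2334; sin 18.1° = 0.3107.
V₂ = V₁·(sin θ₂/sin θ₁) = 494·(0.3107/0.2334) = 657.43 m/s.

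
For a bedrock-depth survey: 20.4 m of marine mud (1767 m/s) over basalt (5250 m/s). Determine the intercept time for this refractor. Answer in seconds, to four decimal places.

θ_c = arcsin(V₁/V₂) = arcsin(1767/5250) = 19.67°; cos θ_c = 0.9417.
tᵢ = 2h·cos θ_c / V₁ = 2·20.4·0.9417 / 1767 = 0.02174 s.

0.0217 s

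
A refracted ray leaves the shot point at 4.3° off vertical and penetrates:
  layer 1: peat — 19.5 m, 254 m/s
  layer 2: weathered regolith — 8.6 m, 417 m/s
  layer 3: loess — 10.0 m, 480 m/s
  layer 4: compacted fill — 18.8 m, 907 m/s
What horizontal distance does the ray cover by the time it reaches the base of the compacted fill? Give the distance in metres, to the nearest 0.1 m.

p = sin θ₁/V₁ = sin 4.3°/254 = 2.9519e-04 s/m is conserved through the stack.
Layer 1: θ = 4.30°; offset = 19.5·tan 4.30° = 1.466 m.
Layer 2: sin θ = p·417 = 0.1231 → θ = 7.07°; offset = 8.6·tan 7.07° = 1.067 m.
Layer 3: sin θ = p·480 = 0.1417 → θ = 8.15°; offset = 10.0·tan 8.15° = 1.431 m.
Layer 4: sin θ = p·907 = 0.2677 → θ = 15.53°; offset = 18.8·tan 15.53° = 5.224 m.
Summing the layer offsets gives 9.189 m.

9.2 m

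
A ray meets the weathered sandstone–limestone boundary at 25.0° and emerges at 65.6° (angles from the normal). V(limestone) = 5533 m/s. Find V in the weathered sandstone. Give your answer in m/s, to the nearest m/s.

sin 25.0° = 0.4226; sin 65.6° = 0.9107.
V₁ = V₂·(sin θ₁/sin θ₂) = 5533·(0.4226/0.9107) = 2567.68 m/s.

2568 m/s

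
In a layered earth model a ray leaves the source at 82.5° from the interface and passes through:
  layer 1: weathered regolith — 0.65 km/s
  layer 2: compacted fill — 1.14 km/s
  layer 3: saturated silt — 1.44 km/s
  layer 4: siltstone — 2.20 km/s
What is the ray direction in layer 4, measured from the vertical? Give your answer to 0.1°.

26.2°

From the normal: θ₁ = 90° − 82.5° = 7.5°.
Snell's law across each interface conserves sin θ / V, so sin θ_4 = V_4·sin θ₁/V₁.
sin θ_4 = 2.20 × sin 7.5° / 0.65 = 0.4418.
θ_4 = arcsin 0.4418 = 26.22°.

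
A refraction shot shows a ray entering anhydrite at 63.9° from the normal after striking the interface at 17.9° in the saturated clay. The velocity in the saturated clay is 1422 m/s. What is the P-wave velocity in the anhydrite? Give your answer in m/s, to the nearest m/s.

Snell's law: sin 17.9°/V₁ = sin 63.9°/V₂.
V₂ = V₁·sin 63.9°/sin 17.9° = 1422 × 2.9218 = 4154.77 m/s.

4155 m/s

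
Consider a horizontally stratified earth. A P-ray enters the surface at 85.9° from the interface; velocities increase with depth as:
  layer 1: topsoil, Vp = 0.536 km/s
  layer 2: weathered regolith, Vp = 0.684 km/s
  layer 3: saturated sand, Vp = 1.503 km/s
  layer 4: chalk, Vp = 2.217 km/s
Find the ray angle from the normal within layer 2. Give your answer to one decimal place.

From the normal: θ₁ = 90° − 85.9° = 4.1°.
Ray parameter p = sin 4.1° / 0.536 = 1.3339e-01 s/km.
sin θ_2 = p·V_2 = 1.3339e-01 × 0.684 = 0.0912.
θ_2 = 5.23° from the vertical.

5.2°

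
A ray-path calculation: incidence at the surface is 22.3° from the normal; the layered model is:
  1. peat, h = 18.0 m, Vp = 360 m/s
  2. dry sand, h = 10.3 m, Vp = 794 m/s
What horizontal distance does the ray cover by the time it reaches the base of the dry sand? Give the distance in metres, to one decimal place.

23.1 m

Apply Snell's law at each interface; in layer i the horizontal offset is hᵢ·tan θᵢ.
Layer 1: θ = 22.30°; offset = 18.0·tan 22.30° = 7.382 m.
Layer 2: sin θ = 794·sin 22.3°/360 = 0.8369, θ = 56.82°; offset = 10.3·tan 56.82° = 15.749 m.
Σ offsets = 23.132 m.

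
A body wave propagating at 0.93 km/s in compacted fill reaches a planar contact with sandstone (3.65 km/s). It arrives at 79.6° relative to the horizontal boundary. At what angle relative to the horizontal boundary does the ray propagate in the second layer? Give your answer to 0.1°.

44.9°

Angle from the normal: 90° − 79.6° = 10.4°.
sin θ₁/V₁ = sin θ₂/V₂ ⇒ sin θ₂ = 3.65·sin 10.4°/0.93 = 3.65·0.1805/0.93 = 0.7085.
θ₂ = arcsin 0.7085 = 45.11° from the normal.
From the interface: 90° − 45.11° = 44.89°.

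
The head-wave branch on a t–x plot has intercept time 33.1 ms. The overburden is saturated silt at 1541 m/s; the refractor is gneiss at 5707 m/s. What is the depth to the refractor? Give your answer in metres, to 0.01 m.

h = tᵢ·V₁·V₂ / (2·√(V₂²−V₁²)).
√(V₂²−V₁²) = √(5707² − 1541²) = 5495.0 m/s.
h = 0.0331 s × 1541 × 5707 / (2 × 5495.0) = 26.49 m.

26.49 m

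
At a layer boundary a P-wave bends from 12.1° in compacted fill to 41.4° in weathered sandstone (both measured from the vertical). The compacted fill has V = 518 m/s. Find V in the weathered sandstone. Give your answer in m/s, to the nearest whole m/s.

1634 m/s

sin 12.1° = 0.2096; sin 41.4° = 0.6613.
V₂ = V₁·(sin θ₂/sin θ₁) = 518·(0.6613/0.2096) = 1634.20 m/s.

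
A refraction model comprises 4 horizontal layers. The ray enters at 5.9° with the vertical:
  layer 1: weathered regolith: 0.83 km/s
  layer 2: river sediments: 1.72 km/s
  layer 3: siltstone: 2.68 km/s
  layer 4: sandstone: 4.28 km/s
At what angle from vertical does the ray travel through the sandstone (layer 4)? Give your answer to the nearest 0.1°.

Snell's law across each interface conserves sin θ / V, so sin θ_4 = V_4·sin θ₁/V₁.
sin θ_4 = 4.28 × sin 5.9° / 0.83 = 0.5301.
θ_4 = arcsin 0.5301 = 32.01°.

32.0°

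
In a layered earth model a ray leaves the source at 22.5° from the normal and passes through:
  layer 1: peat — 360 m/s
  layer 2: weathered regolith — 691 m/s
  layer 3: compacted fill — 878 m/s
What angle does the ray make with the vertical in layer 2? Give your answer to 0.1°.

Ray parameter p = sin 22.5° / 360 = 1.0630e-03 s/m.
sin θ_2 = p·V_2 = 1.0630e-03 × 691 = 0.7345.
θ_2 = 47.27° from the vertical.

47.3°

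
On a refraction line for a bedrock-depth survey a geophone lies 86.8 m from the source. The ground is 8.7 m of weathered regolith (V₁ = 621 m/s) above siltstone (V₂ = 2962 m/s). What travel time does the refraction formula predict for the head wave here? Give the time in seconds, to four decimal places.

0.0567 s

θ_c = arcsin(V₁/V₂) = arcsin(621/2962) = 12.10°, cos θ_c = 0.9778.
Intercept time tᵢ = 2h cos θ_c / V₁ = 2·8.7·0.9778/621 = 0.02740 s.
t = x/V₂ + tᵢ = 86.8/2962 + 0.02740 = 0.05670 s.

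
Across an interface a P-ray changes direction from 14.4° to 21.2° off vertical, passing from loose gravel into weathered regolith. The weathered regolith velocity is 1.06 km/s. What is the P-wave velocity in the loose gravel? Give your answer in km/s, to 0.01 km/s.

0.73 km/s

Snell's law: sin 14.4°/V₁ = sin 21.2°/V₂.
V₁ = V₂·sin 14.4°/sin 21.2° = 1.06 × 0.6877 = 0.73 km/s.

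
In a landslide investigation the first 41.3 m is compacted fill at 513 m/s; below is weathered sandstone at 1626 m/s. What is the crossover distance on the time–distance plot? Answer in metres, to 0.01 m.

114.51 m

θ_c = arcsin(513/1626) = 18.39°, so cos θ_c = 0.9489 and tᵢ = 2h cos θ_c/V₁ = 0.1528 s.
At crossover x/V₁ = x/V₂ + tᵢ ⇒ x = tᵢ/(1/V₁ − 1/V₂) = 0.15279/(1.9493e-03 − 6.1501e-04) = 114.51 m.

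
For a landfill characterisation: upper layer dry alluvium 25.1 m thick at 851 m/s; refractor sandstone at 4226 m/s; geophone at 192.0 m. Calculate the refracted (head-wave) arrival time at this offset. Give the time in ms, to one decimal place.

t = x/V₂ + 2h·√(V₂²−V₁²)/(V₁V₂).
√(V₂²−V₁²) = √(4226²−851²) = 4139.4 m/s; delay term = 2·25.1·4139.4/(851·4226) = 0.05778 s.
t = 192.0/4226 + 0.05778 = 0.10321 s.

103.2 ms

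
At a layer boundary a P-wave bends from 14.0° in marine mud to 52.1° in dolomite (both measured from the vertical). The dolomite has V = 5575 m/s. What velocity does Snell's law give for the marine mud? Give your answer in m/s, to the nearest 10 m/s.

Snell's law: sin 14.0°/V₁ = sin 52.1°/V₂.
V₁ = V₂·sin 14.0°/sin 52.1° = 5575 × 0.3066 = 1709.22 m/s.

1710 m/s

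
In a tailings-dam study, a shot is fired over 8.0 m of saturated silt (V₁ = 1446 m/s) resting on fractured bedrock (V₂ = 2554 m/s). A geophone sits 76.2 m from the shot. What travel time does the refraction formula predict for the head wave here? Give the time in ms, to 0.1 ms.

t = x/V₂ + 2h·√(V₂²−V₁²)/(V₁V₂).
√(V₂²−V₁²) = √(2554²−1446²) = 2105.2 m/s; delay term = 2·8.0·2105.2/(1446·2554) = 0.00912 s.
t = 76.2/2554 + 0.00912 = 0.03896 s.

39.0 ms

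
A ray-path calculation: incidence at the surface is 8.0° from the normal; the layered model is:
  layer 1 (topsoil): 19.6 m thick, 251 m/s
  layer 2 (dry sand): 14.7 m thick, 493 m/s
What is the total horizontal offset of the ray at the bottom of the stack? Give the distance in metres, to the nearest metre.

7 m

Apply Snell's law at each interface; in layer i the horizontal offset is hᵢ·tan θᵢ.
Layer 1: θ = 8.00°; offset = 19.6·tan 8.00° = 2.755 m.
Layer 2: sin θ = 493·sin 8.0°/251 = 0.2734, θ = 15.86°; offset = 14.7·tan 15.86° = 4.177 m.
Σ offsets = 6.932 m.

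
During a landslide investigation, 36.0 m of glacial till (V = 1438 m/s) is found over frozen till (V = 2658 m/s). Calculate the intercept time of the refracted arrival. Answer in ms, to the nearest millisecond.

42 ms

tᵢ = 2h·√(V₂²−V₁²)/(V₁V₂).
√(V₂²−V₁²) = √(2658²−1438²) = 2235.4 m/s.
tᵢ = 2·36.0·2235.4/(1438·2658) = 0.04211 s.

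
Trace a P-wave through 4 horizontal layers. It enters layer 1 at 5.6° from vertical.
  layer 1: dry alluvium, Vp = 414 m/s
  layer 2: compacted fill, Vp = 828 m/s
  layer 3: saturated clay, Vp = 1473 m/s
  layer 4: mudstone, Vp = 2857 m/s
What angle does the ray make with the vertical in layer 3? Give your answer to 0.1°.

Ray parameter p = sin 5.6° / 414 = 2.3571e-04 s/m.
sin θ_3 = p·V_3 = 2.3571e-04 × 1473 = 0.3472.
θ_3 = arcsin 0.3472 = 20.32°.

20.3°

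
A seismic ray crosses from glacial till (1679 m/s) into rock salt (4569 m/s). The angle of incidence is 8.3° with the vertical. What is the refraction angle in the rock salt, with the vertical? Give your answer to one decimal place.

Snell's law: sin θ₂ = (V₂/V₁)·sin θ₁ = (4569/1679)·sin 8.3° = 0.3928.
θ₂ = sin⁻¹(0.3928) = 23.13° (from vertical).

23.1°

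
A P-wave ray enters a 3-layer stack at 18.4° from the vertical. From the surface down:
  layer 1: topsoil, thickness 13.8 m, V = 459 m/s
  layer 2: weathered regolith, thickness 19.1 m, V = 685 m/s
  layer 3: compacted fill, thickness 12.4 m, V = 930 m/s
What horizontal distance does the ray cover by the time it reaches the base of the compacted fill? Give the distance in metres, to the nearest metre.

Ray parameter p = sin 18.4° / 459 m/s = 6.8769e-04 s/m.
Layer 1: θ = 18.40°; offset = 13.8·tan 18.40° = 4.591 m.
Layer 2: sin θ = p·685 = 0.4711 → θ = 28.10°; offset = 19.1·tan 28.10° = 10.200 m.
Layer 3: sin θ = p·930 = 0.6396 → θ = 39.76°; offset = 12.4·tan 39.76° = 10.316 m.
Σ offsets = 25.107 m.

25 m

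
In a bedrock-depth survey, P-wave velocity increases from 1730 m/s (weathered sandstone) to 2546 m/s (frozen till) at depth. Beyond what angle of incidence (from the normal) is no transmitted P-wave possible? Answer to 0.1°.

42.8°

Critical incidence: sin θ_c = V₁/V₂ = 1730/2546 = 0.6795.
θ_c = arcsin 0.6795 = 42.80°.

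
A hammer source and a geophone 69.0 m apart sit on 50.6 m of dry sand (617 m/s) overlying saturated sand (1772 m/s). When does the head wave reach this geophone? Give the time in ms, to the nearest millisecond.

193 ms

θ_c = arcsin(V₁/V₂) = arcsin(617/1772) = 20.38°, cos θ_c = 0.9374.
Intercept time tᵢ = 2h cos θ_c / V₁ = 2·50.6·0.9374/617 = 0.15376 s.
t = x/V₂ + tᵢ = 69.0/1772 + 0.15376 = 0.19269 s.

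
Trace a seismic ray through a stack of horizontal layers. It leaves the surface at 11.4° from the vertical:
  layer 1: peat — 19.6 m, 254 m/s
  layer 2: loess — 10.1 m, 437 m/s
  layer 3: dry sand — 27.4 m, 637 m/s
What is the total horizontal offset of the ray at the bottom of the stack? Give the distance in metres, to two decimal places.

23.24 m

Ray parameter p = sin 11.4° / 254 m/s = 7.7818e-04 s/m.
Layer 1: θ = 11.40°; offset = 19.6·tan 11.40° = 3.9521 m.
Layer 2: sin θ = p·437 = 0.3401 → θ = 19.88°; offset = 10.1·tan 19.88° = 3.6523 m.
Layer 3: sin θ = p·637 = 0.4957 → θ = 29.72°; offset = 27.4·tan 29.72° = 15.6388 m.
Summing the layer offsets gives 23.2431 m.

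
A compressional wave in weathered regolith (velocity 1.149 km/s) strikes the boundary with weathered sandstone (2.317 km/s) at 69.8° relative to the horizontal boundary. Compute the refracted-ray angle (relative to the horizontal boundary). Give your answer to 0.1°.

Convert to the normal: θ₁ = 90° − 69.8° = 20.2°.
sin θ₁/V₁ = sin θ₂/V₂ ⇒ sin θ₂ = 2.317·sin 20.2°/1.149 = 2.317·0.3453/1.149 = 0.6963.
θ₂ = sin⁻¹(0.6963) = 44.13° (from vertical).
From the interface: 90° − 44.13° = 45.87°.

45.9°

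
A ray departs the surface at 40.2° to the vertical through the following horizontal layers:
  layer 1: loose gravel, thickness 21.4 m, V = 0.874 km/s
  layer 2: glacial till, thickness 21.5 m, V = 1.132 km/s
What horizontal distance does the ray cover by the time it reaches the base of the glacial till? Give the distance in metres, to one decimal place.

50.8 m

Ray parameter p = sin 40.2° / 0.874 km/s = 7.3851e-01 s/km.
Layer 1: θ = 40.20°; offset = 21.4·tan 40.20° = 18.084 m.
Layer 2: sin θ = p·1.132 = 0.8360 → θ = 56.72°; offset = 21.5·tan 56.72° = 32.755 m.
Σ offsets = 50.839 m.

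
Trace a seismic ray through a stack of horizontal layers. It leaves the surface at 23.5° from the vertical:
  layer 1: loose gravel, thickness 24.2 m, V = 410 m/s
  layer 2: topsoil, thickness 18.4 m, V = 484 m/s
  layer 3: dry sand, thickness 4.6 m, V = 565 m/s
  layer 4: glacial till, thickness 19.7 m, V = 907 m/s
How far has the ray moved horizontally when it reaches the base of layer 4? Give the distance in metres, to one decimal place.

60.3 m

Ray parameter p = sin 23.5° / 410 m/s = 9.7256e-04 s/m.
Layer 1: θ = 23.50°; offset = 24.2·tan 23.50° = 10.522 m.
Layer 2: sin θ = p·484 = 0.4707 → θ = 28.08°; offset = 18.4·tan 28.08° = 9.817 m.
Layer 3: sin θ = p·565 = 0.5495 → θ = 33.33°; offset = 4.6·tan 33.33° = 3.025 m.
Layer 4: sin θ = p·907 = 0.8821 → θ = 61.90°; offset = 19.7·tan 61.90° = 36.892 m.
Summing the layer offsets gives 60.256 m.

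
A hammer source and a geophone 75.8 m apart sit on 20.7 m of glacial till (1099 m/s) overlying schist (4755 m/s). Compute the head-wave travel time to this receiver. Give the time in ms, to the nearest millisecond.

53 ms

t = x/V₂ + 2h·√(V₂²−V₁²)/(V₁V₂).
√(V₂²−V₁²) = √(4755²−1099²) = 4626.3 m/s; delay term = 2·20.7·4626.3/(1099·4755) = 0.03665 s.
t = 75.8/4755 + 0.03665 = 0.05259 s.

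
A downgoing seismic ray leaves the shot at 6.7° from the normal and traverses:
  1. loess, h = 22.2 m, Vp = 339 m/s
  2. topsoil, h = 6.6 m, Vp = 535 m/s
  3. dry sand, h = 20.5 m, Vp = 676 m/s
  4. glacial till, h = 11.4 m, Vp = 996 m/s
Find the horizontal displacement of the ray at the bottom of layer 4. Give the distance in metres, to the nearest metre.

Ray parameter p = sin 6.7° / 339 m/s = 3.4416e-04 s/m.
Layer 1: θ = 6.70°; offset = 22.2·tan 6.70° = 2.608 m.
Layer 2: sin θ = p·535 = 0.1841 → θ = 10.61°; offset = 6.6·tan 10.61° = 1.236 m.
Layer 3: sin θ = p·676 = 0.2327 → θ = 13.45°; offset = 20.5·tan 13.45° = 4.904 m.
Layer 4: sin θ = p·996 = 0.3428 → θ = 20.05°; offset = 11.4·tan 20.05° = 4.160 m.
Σ offsets = 12.908 m.

13 m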